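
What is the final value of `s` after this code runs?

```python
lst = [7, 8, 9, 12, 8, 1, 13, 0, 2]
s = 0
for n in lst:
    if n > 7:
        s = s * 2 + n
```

n=7: not >7
n=8: >7, s = 0*2+8 = 8
n=9: >7, s = 8*2+9 = 25
n=12: >7, s = 25*2+12 = 62
n=8: >7, s = 62*2+8 = 132
n=1: not >7
n=13: >7, s = 132*2+13 = 277
n=0: not >7
n=2: not >7

277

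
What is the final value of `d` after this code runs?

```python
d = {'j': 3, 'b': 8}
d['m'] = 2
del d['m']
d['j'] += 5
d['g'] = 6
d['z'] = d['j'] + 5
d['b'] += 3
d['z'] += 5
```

{'j': 8, 'b': 11, 'g': 6, 'z': 18}

d['m'] = 2 → {'j': 3, 'b': 8, 'm': 2}
del 'm' → {'j': 3, 'b': 8}
d['j'] = 3+5 = 8 → {'j': 8, 'b': 8}
d['g'] = 6 → {'j': 8, 'b': 8, 'g': 6}
d['z'] = d['j']+5 = 13 → {'j': 8, 'b': 8, 'g': 6, 'z': 13}
d['b'] = 8+3 = 11 → {'j': 8, 'b': 11, 'g': 6, 'z': 13}
d['z'] = 13+5 = 18 → {'j': 8, 'b': 11, 'g': 6, 'z': 18}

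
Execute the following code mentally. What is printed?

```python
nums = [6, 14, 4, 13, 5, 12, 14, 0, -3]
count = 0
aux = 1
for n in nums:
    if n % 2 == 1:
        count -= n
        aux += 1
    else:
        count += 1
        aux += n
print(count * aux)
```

-486

n=6: not odd, count = 0+1 = 1; aux=7
n=14: not odd, count = 1+1 = 2; aux=21
n=4: not odd, count = 2+1 = 3; aux=25
n=13: odd, count = 3-13 = -10; aux=26
n=5: odd, count = (-10)-5 = -15; aux=27
n=12: not odd, count = (-15)+1 = -14; aux=39
n=14: not odd, count = (-14)+1 = -13; aux=53
n=0: not odd, count = (-13)+1 = -12; aux=53
n=-3: odd, count = (-12)-(-3) = -9; aux=54
count*aux = (-9)*54 = -486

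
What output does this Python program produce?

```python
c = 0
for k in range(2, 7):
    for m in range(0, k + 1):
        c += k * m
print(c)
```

k=2,m=0: c = 0+0 = 0
k=2,m=1: c = 0+2 = 2
k=2,m=2: c = 2+4 = 6
k=3,m=0: c = 6+0 = 6
k=3,m=1: c = 6+3 = 9
k=3,m=2: c = 9+6 = 15
k=3,m=3: c = 15+9 = 24
k=4,m=0: c = 24+0 = 24
k=4,m=1: c = 24+4 = 28
k=4,m=2: c = 28+8 = 36
k=4,m=3: c = 36+12 = 48
k=4,m=4: c = 48+16 = 64
k=5,m=0: c = 64+0 = 64
k=5,m=1: c = 64+5 = 69
k=5,m=2: c = 69+10 = 79
k=5,m=3: c = 79+15 = 94
k=5,m=4: c = 94+20 = 114
k=5,m=5: c = 114+25 = 139
k=6,m=0: c = 139+0 = 139
k=6,m=1: c = 139+6 = 145
k=6,m=2: c = 145+12 = 157
k=6,m=3: c = 157+18 = 175
k=6,m=4: c = 175+24 = 199
k=6,m=5: c = 199+30 = 229
k=6,m=6: c = 229+36 = 265

265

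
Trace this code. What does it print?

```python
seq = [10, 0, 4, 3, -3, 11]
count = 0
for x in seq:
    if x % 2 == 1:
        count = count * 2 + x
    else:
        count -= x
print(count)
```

-95

x=10: not odd, count = 0-10 = -10
x=0: not odd, count = (-10)-0 = -10
x=4: not odd, count = (-10)-4 = -14
x=3: odd, count = (-14)*2+3 = -25
x=-3: odd, count = (-25)*2+(-3) = -53
x=11: odd, count = (-53)*2+11 = -95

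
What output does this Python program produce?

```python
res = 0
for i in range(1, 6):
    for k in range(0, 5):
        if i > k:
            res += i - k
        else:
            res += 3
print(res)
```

i=1,k=0: 1>0, res = 0+1 = 1
i=1,k=1: not 1>1, res = 1+3 = 4
i=1,k=2: not 1>2, res = 4+3 = 7
i=1,k=3: not 1>3, res = 7+3 = 10
i=1,k=4: not 1>4, res = 10+3 = 13
i=2,k=0: 2>0, res = 13+2 = 15
i=2,k=1: 2>1, res = 15+1 = 16
i=2,k=2: not 2>2, res = 16+3 = 19
i=2,k=3: not 2>3, res = 19+3 = 22
i=2,k=4: not 2>4, res = 22+3 = 25
i=3,k=0: 3>0, res = 25+3 = 28
i=3,k=1: 3>1, res = 28+2 = 30
i=3,k=2: 3>2, res = 30+1 = 31
i=3,k=3: not 3>3, res = 31+3 = 34
i=3,k=4: not 3>4, res = 34+3 = 37
i=4,k=0: 4>0, res = 37+4 = 41
i=4,k=1: 4>1, res = 41+3 = 44
i=4,k=2: 4>2, res = 44+2 = 46
i=4,k=3: 4>3, res = 46+1 = 47
i=4,k=4: not 4>4, res = 47+3 = 50
i=5,k=0: 5>0, res = 50+5 = 55
i=5,k=1: 5>1, res = 55+4 = 59
i=5,k=2: 5>2, res = 59+3 = 62
i=5,k=3: 5>3, res = 62+2 = 64
i=5,k=4: 5>4, res = 64+1 = 65

65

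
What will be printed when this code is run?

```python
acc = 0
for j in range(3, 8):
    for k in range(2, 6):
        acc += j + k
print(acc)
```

170

j=3,k=2: acc = 0+5 = 5
j=3,k=3: acc = 5+6 = 11
j=3,k=4: acc = 11+7 = 18
j=3,k=5: acc = 18+8 = 26
j=4,k=2: acc = 26+6 = 32
j=4,k=3: acc = 32+7 = 39
j=4,k=4: acc = 39+8 = 47
j=4,k=5: acc = 47+9 = 56
j=5,k=2: acc = 56+7 = 63
j=5,k=3: acc = 63+8 = 71
j=5,k=4: acc = 71+9 = 80
j=5,k=5: acc = 80+10 = 90
j=6,k=2: acc = 90+8 = 98
j=6,k=3: acc = 98+9 = 107
j=6,k=4: acc = 107+10 = 117
j=6,k=5: acc = 117+11 = 128
j=7,k=2: acc = 128+9 = 137
j=7,k=3: acc = 137+10 = 147
j=7,k=4: acc = 147+11 = 158
j=7,k=5: acc = 158+12 = 170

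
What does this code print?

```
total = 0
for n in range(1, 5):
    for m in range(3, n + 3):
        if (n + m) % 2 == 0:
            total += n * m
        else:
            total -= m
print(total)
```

n=1,m=3: even sum, total = 0+3 = 3
n=2,m=3: odd sum, total = 3-3 = 0
n=2,m=4: even sum, total = 0+8 = 8
n=3,m=3: even sum, total = 8+9 = 17
n=3,m=4: odd sum, total = 17-4 = 13
n=3,m=5: even sum, total = 13+15 = 28
n=4,m=3: odd sum, total = 28-3 = 25
n=4,m=4: even sum, total = 25+16 = 41
n=4,m=5: odd sum, total = 41-5 = 36
n=4,m=6: even sum, total = 36+24 = 60

60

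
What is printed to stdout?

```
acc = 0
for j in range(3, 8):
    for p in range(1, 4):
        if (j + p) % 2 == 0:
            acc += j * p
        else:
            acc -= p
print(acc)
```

j=3,p=1: even sum, acc = 0+3 = 3
j=3,p=2: odd sum, acc = 3-2 = 1
j=3,p=3: even sum, acc = 1+9 = 10
j=4,p=1: odd sum, acc = 10-1 = 9
j=4,p=2: even sum, acc = 9+8 = 17
j=4,p=3: odd sum, acc = 17-3 = 14
j=5,p=1: even sum, acc = 14+5 = 19
j=5,p=2: odd sum, acc = 19-2 = 17
j=5,p=3: even sum, acc = 17+15 = 32
j=6,p=1: odd sum, acc = 32-1 = 31
j=6,p=2: even sum, acc = 31+12 = 43
j=6,p=3: odd sum, acc = 43-3 = 40
j=7,p=1: even sum, acc = 40+7 = 47
j=7,p=2: odd sum, acc = 47-2 = 45
j=7,p=3: even sum, acc = 45+21 = 66

66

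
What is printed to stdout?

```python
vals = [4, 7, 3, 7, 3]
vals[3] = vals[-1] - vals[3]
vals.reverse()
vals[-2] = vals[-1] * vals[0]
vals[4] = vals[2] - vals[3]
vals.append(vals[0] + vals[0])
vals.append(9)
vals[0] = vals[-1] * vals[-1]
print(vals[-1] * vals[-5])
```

27

vals[3] = vals[-1]-vals[3] = 3-7 = -4 → [4, 7, 3, -4, 3]
reverse → [3, -4, 3, 7, 4]
vals[-2] = vals[-1]*vals[0] = 4*3 = 12 → [3, -4, 3, 12, 4]
vals[4] = vals[2]-vals[3] = 3-12 = -9 → [3, -4, 3, 12, -9]
append vals[0]+vals[0] = 3+3 = 6 → [3, -4, 3, 12, -9, 6]
append 9 → [3, -4, 3, 12, -9, 6, 9]
vals[0] = vals[-1]*vals[-1] = 9*9 = 81 → [81, -4, 3, 12, -9, 6, 9]
vals[-1]*vals[-5] = 9*3 = 27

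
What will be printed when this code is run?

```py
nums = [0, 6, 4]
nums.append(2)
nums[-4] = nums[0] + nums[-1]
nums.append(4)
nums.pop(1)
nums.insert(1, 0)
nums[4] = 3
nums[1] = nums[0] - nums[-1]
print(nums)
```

[2, -1, 4, 2, 3]

append 2 → [0, 6, 4, 2]
nums[-4] = nums[0]+nums[-1] = 0+2 = 2 → [2, 6, 4, 2]
append 4 → [2, 6, 4, 2, 4]
pop(1) removes 6 → [2, 4, 2, 4]
insert 0 at 1 → [2, 0, 4, 2, 4]
nums[4] = 3 → [2, 0, 4, 2, 3]
nums[1] = nums[0]-nums[-1] = 2-3 = -1 → [2, -1, 4, 2, 3]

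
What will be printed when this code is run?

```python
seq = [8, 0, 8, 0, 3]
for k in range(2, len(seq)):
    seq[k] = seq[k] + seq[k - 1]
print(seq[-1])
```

k=2: seq[2] = 8+0 = 8 → [8, 0, 8, 0, 3]
k=3: seq[3] = 0+8 = 8 → [8, 0, 8, 8, 3]
k=4: seq[4] = 3+8 = 11 → [8, 0, 8, 8, 11]

11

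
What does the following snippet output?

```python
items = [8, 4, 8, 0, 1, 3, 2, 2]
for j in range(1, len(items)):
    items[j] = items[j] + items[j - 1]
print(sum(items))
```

159

j=1: items[1] = 4+8 = 12 → [8, 12, 8, 0, 1, 3, 2, 2]
j=2: items[2] = 8+12 = 20 → [8, 12, 20, 0, 1, 3, 2, 2]
j=3: items[3] = 0+20 = 20 → [8, 12, 20, 20, 1, 3, 2, 2]
j=4: items[4] = 1+20 = 21 → [8, 12, 20, 20, 21, 3, 2, 2]
j=5: items[5] = 3+21 = 24 → [8, 12, 20, 20, 21, 24, 2, 2]
j=6: items[6] = 2+24 = 26 → [8, 12, 20, 20, 21, 24, 26, 2]
j=7: items[7] = 2+26 = 28 → [8, 12, 20, 20, 21, 24, 26, 28]
sum = 159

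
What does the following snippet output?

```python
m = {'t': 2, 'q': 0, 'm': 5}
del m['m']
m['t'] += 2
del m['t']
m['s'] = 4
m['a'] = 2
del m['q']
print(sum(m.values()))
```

del 'm' → {'t': 2, 'q': 0}
m['t'] = 2+2 = 4 → {'t': 4, 'q': 0}
del 't' → {'q': 0}
m['s'] = 4 → {'q': 0, 's': 4}
m['a'] = 2 → {'q': 0, 's': 4, 'a': 2}
del 'q' → {'s': 4, 'a': 2}
sum of values = 6

6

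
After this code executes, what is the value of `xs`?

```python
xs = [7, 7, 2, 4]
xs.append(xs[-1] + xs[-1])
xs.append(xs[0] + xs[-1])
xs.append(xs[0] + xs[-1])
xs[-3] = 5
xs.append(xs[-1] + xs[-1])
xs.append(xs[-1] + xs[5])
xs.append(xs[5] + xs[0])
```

append xs[-1]+xs[-1] = 4+4 = 8 → [7, 7, 2, 4, 8]
append xs[0]+xs[-1] = 7+8 = 15 → [7, 7, 2, 4, 8, 15]
append xs[0]+xs[-1] = 7+15 = 22 → [7, 7, 2, 4, 8, 15, 22]
xs[-3] = 5 → [7, 7, 2, 4, 5, 15, 22]
append xs[-1]+xs[-1] = 22+22 = 44 → [7, 7, 2, 4, 5, 15, 22, 44]
append xs[-1]+xs[5] = 44+15 = 59 → [7, 7, 2, 4, 5, 15, 22, 44, 59]
append xs[5]+xs[0] = 15+7 = 22 → [7, 7, 2, 4, 5, 15, 22, 44, 59, 22]

[7, 7, 2, 4, 5, 15, 22, 44, 59, 22]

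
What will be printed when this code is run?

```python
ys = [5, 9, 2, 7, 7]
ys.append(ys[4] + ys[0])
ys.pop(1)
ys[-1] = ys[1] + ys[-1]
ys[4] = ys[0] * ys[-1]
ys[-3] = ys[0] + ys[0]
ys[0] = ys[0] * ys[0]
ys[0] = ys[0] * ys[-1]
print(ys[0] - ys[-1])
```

append ys[4]+ys[0] = 7+5 = 12 → [5, 9, 2, 7, 7, 12]
pop(1) removes 9 → [5, 2, 7, 7, 12]
ys[-1] = ys[1]+ys[-1] = 2+12 = 14 → [5, 2, 7, 7, 14]
ys[4] = ys[0]*ys[-1] = 5*14 = 70 → [5, 2, 7, 7, 70]
ys[-3] = ys[0]+ys[0] = 5+5 = 10 → [5, 2, 10, 7, 70]
ys[0] = ys[0]*ys[0] = 5*5 = 25 → [25, 2, 10, 7, 70]
ys[0] = ys[0]*ys[-1] = 25*70 = 1750 → [1750, 2, 10, 7, 70]
ys[0]-ys[-1] = 1750-70 = 1680

1680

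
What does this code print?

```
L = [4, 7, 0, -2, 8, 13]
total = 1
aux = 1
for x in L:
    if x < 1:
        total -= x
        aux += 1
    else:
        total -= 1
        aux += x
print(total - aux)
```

-36

x=4: not <1, total = 1-1 = 0; aux=5
x=7: not <1, total = 0-1 = -1; aux=12
x=0: <1, total = (-1)-0 = -1; aux=13
x=-2: <1, total = (-1)-(-2) = 1; aux=14
x=8: not <1, total = 1-1 = 0; aux=22
x=13: not <1, total = 0-1 = -1; aux=35
total-aux = (-1)-35 = -36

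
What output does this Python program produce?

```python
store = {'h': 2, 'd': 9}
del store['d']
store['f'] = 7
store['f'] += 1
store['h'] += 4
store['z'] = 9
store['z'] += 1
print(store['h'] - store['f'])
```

del 'd' → {'h': 2}
store['f'] = 7 → {'h': 2, 'f': 7}
store['f'] = 7+1 = 8 → {'h': 2, 'f': 8}
store['h'] = 2+4 = 6 → {'h': 6, 'f': 8}
store['z'] = 9 → {'h': 6, 'f': 8, 'z': 9}
store['z'] = 9+1 = 10 → {'h': 6, 'f': 8, 'z': 10}
store['h']-store['f'] = 6-8 = -2

-2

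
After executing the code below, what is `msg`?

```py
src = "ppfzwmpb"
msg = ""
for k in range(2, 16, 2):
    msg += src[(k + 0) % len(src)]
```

'fwppfwp'

k=2: add src[2]='f' → 'f'
k=4: add src[4]='w' → 'fw'
k=6: add src[6]='p' → 'fwp'
k=8: add src[0]='p' → 'fwpp'
k=10: add src[2]='f' → 'fwppf'
k=12: add src[4]='w' → 'fwppfw'
k=14: add src[6]='p' → 'fwppfwp'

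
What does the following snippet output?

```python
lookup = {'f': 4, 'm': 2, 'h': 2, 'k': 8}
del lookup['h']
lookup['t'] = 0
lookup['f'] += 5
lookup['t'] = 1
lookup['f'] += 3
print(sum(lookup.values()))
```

23

del 'h' → {'f': 4, 'm': 2, 'k': 8}
lookup['t'] = 0 → {'f': 4, 'm': 2, 'k': 8, 't': 0}
lookup['f'] = 4+5 = 9 → {'f': 9, 'm': 2, 'k': 8, 't': 0}
lookup['t'] = 1 → {'f': 9, 'm': 2, 'k': 8, 't': 1}
lookup['f'] = 9+3 = 12 → {'f': 12, 'm': 2, 'k': 8, 't': 1}
sum of values = 23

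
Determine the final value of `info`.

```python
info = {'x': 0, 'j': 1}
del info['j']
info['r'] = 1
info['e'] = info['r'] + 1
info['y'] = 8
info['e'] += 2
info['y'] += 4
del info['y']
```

{'x': 0, 'r': 1, 'e': 4}

del 'j' → {'x': 0}
info['r'] = 1 → {'x': 0, 'r': 1}
info['e'] = info['r']+1 = 2 → {'x': 0, 'r': 1, 'e': 2}
info['y'] = 8 → {'x': 0, 'r': 1, 'e': 2, 'y': 8}
info['e'] = 2+2 = 4 → {'x': 0, 'r': 1, 'e': 4, 'y': 8}
info['y'] = 8+4 = 12 → {'x': 0, 'r': 1, 'e': 4, 'y': 12}
del 'y' → {'x': 0, 'r': 1, 'e': 4}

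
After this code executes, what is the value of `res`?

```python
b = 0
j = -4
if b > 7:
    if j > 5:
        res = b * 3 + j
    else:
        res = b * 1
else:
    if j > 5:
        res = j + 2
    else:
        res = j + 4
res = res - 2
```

b=0, j=-4
b > 7 is False; j > 5 is False
→ res = j + 4 = 0
res = 0-2 = -2

-2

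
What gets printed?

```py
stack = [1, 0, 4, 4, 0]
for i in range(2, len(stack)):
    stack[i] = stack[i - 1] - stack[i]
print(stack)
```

[1, 0, -4, -8, -8]

i=2: stack[2] = 0-4 = -4 → [1, 0, -4, 4, 0]
i=3: stack[3] = (-4)-4 = -8 → [1, 0, -4, -8, 0]
i=4: stack[4] = (-8)-0 = -8 → [1, 0, -4, -8, -8]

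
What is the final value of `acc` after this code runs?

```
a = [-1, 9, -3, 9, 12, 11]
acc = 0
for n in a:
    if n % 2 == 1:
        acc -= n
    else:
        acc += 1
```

n=-1: odd, acc = 0-(-1) = 1
n=9: odd, acc = 1-9 = -8
n=-3: odd, acc = (-8)-(-3) = -5
n=9: odd, acc = (-5)-9 = -14
n=12: not odd, acc = (-14)+1 = -13
n=11: odd, acc = (-13)-11 = -24

-24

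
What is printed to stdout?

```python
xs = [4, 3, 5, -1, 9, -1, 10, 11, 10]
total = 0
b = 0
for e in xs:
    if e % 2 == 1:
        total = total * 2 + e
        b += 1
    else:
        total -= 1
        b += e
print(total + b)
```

e=4: not odd, total = 0-1 = -1; b=4
e=3: odd, total = (-1)*2+3 = 1; b=5
e=5: odd, total = 1*2+5 = 7; b=6
e=-1: odd, total = 7*2+(-1) = 13; b=7
e=9: odd, total = 13*2+9 = 35; b=8
e=-1: odd, total = 35*2+(-1) = 69; b=9
e=10: not odd, total = 69-1 = 68; b=19
e=11: odd, total = 68*2+11 = 147; b=20
e=10: not odd, total = 147-1 = 146; b=30
total+b = 146+30 = 176

176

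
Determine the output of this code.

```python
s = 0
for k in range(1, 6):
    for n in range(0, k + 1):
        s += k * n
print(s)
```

140

k=1,n=0: s = 0+0 = 0
k=1,n=1: s = 0+1 = 1
k=2,n=0: s = 1+0 = 1
k=2,n=1: s = 1+2 = 3
k=2,n=2: s = 3+4 = 7
k=3,n=0: s = 7+0 = 7
k=3,n=1: s = 7+3 = 10
k=3,n=2: s = 10+6 = 16
k=3,n=3: s = 16+9 = 25
k=4,n=0: s = 25+0 = 25
k=4,n=1: s = 25+4 = 29
k=4,n=2: s = 29+8 = 37
k=4,n=3: s = 37+12 = 49
k=4,n=4: s = 49+16 = 65
k=5,n=0: s = 65+0 = 65
k=5,n=1: s = 65+5 = 70
k=5,n=2: s = 70+10 = 80
k=5,n=3: s = 80+15 = 95
k=5,n=4: s = 95+20 = 115
k=5,n=5: s = 115+25 = 140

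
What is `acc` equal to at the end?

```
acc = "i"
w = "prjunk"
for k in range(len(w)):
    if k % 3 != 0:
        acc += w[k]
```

k=0: skip
k=1: add 'r' → 'ir'
k=2: add 'j' → 'irj'
k=3: skip
k=4: add 'n' → 'irjn'
k=5: add 'k' → 'irjnk'

'irjnk'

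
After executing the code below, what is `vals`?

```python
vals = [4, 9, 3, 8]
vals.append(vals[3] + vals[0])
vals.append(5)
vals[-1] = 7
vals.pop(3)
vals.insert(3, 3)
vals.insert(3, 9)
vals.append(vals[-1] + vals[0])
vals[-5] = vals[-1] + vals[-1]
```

[4, 9, 3, 22, 3, 12, 7, 11]

append vals[3]+vals[0] = 8+4 = 12 → [4, 9, 3, 8, 12]
append 5 → [4, 9, 3, 8, 12, 5]
vals[-1] = 7 → [4, 9, 3, 8, 12, 7]
pop(3) removes 8 → [4, 9, 3, 12, 7]
insert 3 at 3 → [4, 9, 3, 3, 12, 7]
insert 9 at 3 → [4, 9, 3, 9, 3, 12, 7]
append vals[-1]+vals[0] = 7+4 = 11 → [4, 9, 3, 9, 3, 12, 7, 11]
vals[-5] = vals[-1]+vals[-1] = 11+11 = 22 → [4, 9, 3, 22, 3, 12, 7, 11]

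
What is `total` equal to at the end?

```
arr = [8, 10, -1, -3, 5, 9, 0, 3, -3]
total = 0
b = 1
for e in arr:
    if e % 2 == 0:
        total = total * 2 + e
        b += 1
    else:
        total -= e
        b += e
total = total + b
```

46

e=8: even, total = 0*2+8 = 8; b=2
e=10: even, total = 8*2+10 = 26; b=3
e=-1: not even, total = 26-(-1) = 27; b=2
e=-3: not even, total = 27-(-3) = 30; b=-1
e=5: not even, total = 30-5 = 25; b=4
e=9: not even, total = 25-9 = 16; b=13
e=0: even, total = 16*2+0 = 32; b=14
e=3: not even, total = 32-3 = 29; b=17
e=-3: not even, total = 29-(-3) = 32; b=14
total+b = 32+14 = 46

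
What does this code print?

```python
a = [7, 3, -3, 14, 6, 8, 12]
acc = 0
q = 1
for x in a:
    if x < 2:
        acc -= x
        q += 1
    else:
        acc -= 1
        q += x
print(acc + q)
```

49

x=7: not <2, acc = 0-1 = -1; q=8
x=3: not <2, acc = (-1)-1 = -2; q=11
x=-3: <2, acc = (-2)-(-3) = 1; q=12
x=14: not <2, acc = 1-1 = 0; q=26
x=6: not <2, acc = 0-1 = -1; q=32
x=8: not <2, acc = (-1)-1 = -2; q=40
x=12: not <2, acc = (-2)-1 = -3; q=52
acc+q = (-3)+52 = 49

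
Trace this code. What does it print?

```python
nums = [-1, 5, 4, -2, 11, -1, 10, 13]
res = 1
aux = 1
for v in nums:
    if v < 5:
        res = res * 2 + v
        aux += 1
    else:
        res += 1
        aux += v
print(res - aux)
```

-13

v=-1: <5, res = 1*2+(-1) = 1; aux=2
v=5: not <5, res = 1+1 = 2; aux=7
v=4: <5, res = 2*2+4 = 8; aux=8
v=-2: <5, res = 8*2+(-2) = 14; aux=9
v=11: not <5, res = 14+1 = 15; aux=20
v=-1: <5, res = 15*2+(-1) = 29; aux=21
v=10: not <5, res = 29+1 = 30; aux=31
v=13: not <5, res = 30+1 = 31; aux=44
res-aux = 31-44 = -13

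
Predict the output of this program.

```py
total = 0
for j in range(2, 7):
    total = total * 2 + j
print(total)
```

j=2: total = 0*2+2 = 2
j=3: total = 2*2+3 = 7
j=4: total = 7*2+4 = 18
j=5: total = 18*2+5 = 41
j=6: total = 41*2+6 = 88

88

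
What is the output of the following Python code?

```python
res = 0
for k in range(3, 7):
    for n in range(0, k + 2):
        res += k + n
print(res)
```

196

k=3,n=0: res = 0+3 = 3
k=3,n=1: res = 3+4 = 7
k=3,n=2: res = 7+5 = 12
k=3,n=3: res = 12+6 = 18
k=3,n=4: res = 18+7 = 25
k=4,n=0: res = 25+4 = 29
k=4,n=1: res = 29+5 = 34
k=4,n=2: res = 34+6 = 40
k=4,n=3: res = 40+7 = 47
k=4,n=4: res = 47+8 = 55
k=4,n=5: res = 55+9 = 64
k=5,n=0: res = 64+5 = 69
k=5,n=1: res = 69+6 = 75
k=5,n=2: res = 75+7 = 82
k=5,n=3: res = 82+8 = 90
k=5,n=4: res = 90+9 = 99
k=5,n=5: res = 99+10 = 109
k=5,n=6: res = 109+11 = 120
k=6,n=0: res = 120+6 = 126
k=6,n=1: res = 126+7 = 133
k=6,n=2: res = 133+8 = 141
k=6,n=3: res = 141+9 = 150
k=6,n=4: res = 150+10 = 160
k=6,n=5: res = 160+11 = 171
k=6,n=6: res = 171+12 = 183
k=6,n=7: res = 183+13 = 196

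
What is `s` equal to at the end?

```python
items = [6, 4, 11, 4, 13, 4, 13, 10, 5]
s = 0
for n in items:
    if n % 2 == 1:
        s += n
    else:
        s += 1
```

n=6: not odd, s = 0+1 = 1
n=4: not odd, s = 1+1 = 2
n=11: odd, s = 2+11 = 13
n=4: not odd, s = 13+1 = 14
n=13: odd, s = 14+13 = 27
n=4: not odd, s = 27+1 = 28
n=13: odd, s = 28+13 = 41
n=10: not odd, s = 41+1 = 42
n=5: odd, s = 42+5 = 47

47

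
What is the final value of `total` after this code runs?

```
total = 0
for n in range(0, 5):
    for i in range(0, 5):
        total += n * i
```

100

n=0,i=0: total = 0+0 = 0
n=0,i=1: total = 0+0 = 0
n=0,i=2: total = 0+0 = 0
n=0,i=3: total = 0+0 = 0
n=0,i=4: total = 0+0 = 0
n=1,i=0: total = 0+0 = 0
n=1,i=1: total = 0+1 = 1
n=1,i=2: total = 1+2 = 3
n=1,i=3: total = 3+3 = 6
n=1,i=4: total = 6+4 = 10
n=2,i=0: total = 10+0 = 10
n=2,i=1: total = 10+2 = 12
n=2,i=2: total = 12+4 = 16
n=2,i=3: total = 16+6 = 22
n=2,i=4: total = 22+8 = 30
n=3,i=0: total = 30+0 = 30
n=3,i=1: total = 30+3 = 33
n=3,i=2: total = 33+6 = 39
n=3,i=3: total = 39+9 = 48
n=3,i=4: total = 48+12 = 60
n=4,i=0: total = 60+0 = 60
n=4,i=1: total = 60+4 = 64
n=4,i=2: total = 64+8 = 72
n=4,i=3: total = 72+12 = 84
n=4,i=4: total = 84+16 = 100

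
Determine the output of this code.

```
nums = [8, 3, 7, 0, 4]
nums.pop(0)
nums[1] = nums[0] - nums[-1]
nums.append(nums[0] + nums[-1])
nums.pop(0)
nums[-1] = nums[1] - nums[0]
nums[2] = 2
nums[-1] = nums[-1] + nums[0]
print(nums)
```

[-1, 0, 2, 0]

pop(0) removes 8 → [3, 7, 0, 4]
nums[1] = nums[0]-nums[-1] = 3-4 = -1 → [3, -1, 0, 4]
append nums[0]+nums[-1] = 3+4 = 7 → [3, -1, 0, 4, 7]
pop(0) removes 3 → [-1, 0, 4, 7]
nums[-1] = nums[1]-nums[0] = 0-(-1) = 1 → [-1, 0, 4, 1]
nums[2] = 2 → [-1, 0, 2, 1]
nums[-1] = nums[-1]+nums[0] = 1+(-1) = 0 → [-1, 0, 2, 0]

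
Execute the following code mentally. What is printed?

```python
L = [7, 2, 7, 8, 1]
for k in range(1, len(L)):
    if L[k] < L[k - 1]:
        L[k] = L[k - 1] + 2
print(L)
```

k=1: 2<7, L[1] = 7+2 = 9 → [7, 9, 7, 8, 1]
k=2: 7<9, L[2] = 9+2 = 11 → [7, 9, 11, 8, 1]
k=3: 8<11, L[3] = 11+2 = 13 → [7, 9, 11, 13, 1]
k=4: 1<13, L[4] = 13+2 = 15 → [7, 9, 11, 13, 15]

[7, 9, 11, 13, 15]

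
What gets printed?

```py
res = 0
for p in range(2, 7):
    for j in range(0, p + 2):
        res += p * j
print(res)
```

p=2,j=0: res = 0+0 = 0
p=2,j=1: res = 0+2 = 2
p=2,j=2: res = 2+4 = 6
p=2,j=3: res = 6+6 = 12
p=3,j=0: res = 12+0 = 12
p=3,j=1: res = 12+3 = 15
p=3,j=2: res = 15+6 = 21
p=3,j=3: res = 21+9 = 30
p=3,j=4: res = 30+12 = 42
p=4,j=0: res = 42+0 = 42
p=4,j=1: res = 42+4 = 46
p=4,j=2: res = 46+8 = 54
p=4,j=3: res = 54+12 = 66
p=4,j=4: res = 66+16 = 82
p=4,j=5: res = 82+20 = 102
p=5,j=0: res = 102+0 = 102
p=5,j=1: res = 102+5 = 107
p=5,j=2: res = 107+10 = 117
p=5,j=3: res = 117+15 = 132
p=5,j=4: res = 132+20 = 152
p=5,j=5: res = 152+25 = 177
p=5,j=6: res = 177+30 = 207
p=6,j=0: res = 207+0 = 207
p=6,j=1: res = 207+6 = 213
p=6,j=2: res = 213+12 = 225
p=6,j=3: res = 225+18 = 243
p=6,j=4: res = 243+24 = 267
p=6,j=5: res = 267+30 = 297
p=6,j=6: res = 297+36 = 333
p=6,j=7: res = 333+42 = 375

375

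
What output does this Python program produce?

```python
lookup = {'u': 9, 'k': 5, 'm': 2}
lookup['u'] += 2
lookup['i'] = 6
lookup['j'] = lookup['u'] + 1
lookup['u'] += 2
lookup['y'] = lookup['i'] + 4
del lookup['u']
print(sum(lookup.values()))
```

lookup['u'] = 9+2 = 11 → {'u': 11, 'k': 5, 'm': 2}
lookup['i'] = 6 → {'u': 11, 'k': 5, 'm': 2, 'i': 6}
lookup['j'] = lookup['u']+1 = 12 → {'u': 11, 'k': 5, 'm': 2, 'i': 6, 'j': 12}
lookup['u'] = 11+2 = 13 → {'u': 13, 'k': 5, 'm': 2, 'i': 6, 'j': 12}
lookup['y'] = lookup['i']+4 = 10 → {'u': 13, 'k': 5, 'm': 2, 'i': 6, 'j': 12, 'y': 10}
del 'u' → {'k': 5, 'm': 2, 'i': 6, 'j': 12, 'y': 10}
sum of values = 35

35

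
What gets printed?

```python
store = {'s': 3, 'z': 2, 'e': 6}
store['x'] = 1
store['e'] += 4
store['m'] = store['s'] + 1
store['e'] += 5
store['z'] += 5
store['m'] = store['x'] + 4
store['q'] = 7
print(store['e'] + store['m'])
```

store['x'] = 1 → {'s': 3, 'z': 2, 'e': 6, 'x': 1}
store['e'] = 6+4 = 10 → {'s': 3, 'z': 2, 'e': 10, 'x': 1}
store['m'] = store['s']+1 = 4 → {'s': 3, 'z': 2, 'e': 10, 'x': 1, 'm': 4}
store['e'] = 10+5 = 15 → {'s': 3, 'z': 2, 'e': 15, 'x': 1, 'm': 4}
store['z'] = 2+5 = 7 → {'s': 3, 'z': 7, 'e': 15, 'x': 1, 'm': 4}
store['m'] = store['x']+4 = 5 → {'s': 3, 'z': 7, 'e': 15, 'x': 1, 'm': 5}
store['q'] = 7 → {'s': 3, 'z': 7, 'e': 15, 'x': 1, 'm': 5, 'q': 7}
store['e']+store['m'] = 15+5 = 20

20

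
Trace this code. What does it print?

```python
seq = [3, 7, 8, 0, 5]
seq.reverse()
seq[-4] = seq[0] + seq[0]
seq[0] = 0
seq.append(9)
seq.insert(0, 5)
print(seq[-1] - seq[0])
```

4

reverse → [5, 0, 8, 7, 3]
seq[-4] = seq[0]+seq[0] = 5+5 = 10 → [5, 10, 8, 7, 3]
seq[0] = 0 → [0, 10, 8, 7, 3]
append 9 → [0, 10, 8, 7, 3, 9]
insert 5 at 0 → [5, 0, 10, 8, 7, 3, 9]
seq[-1]-seq[0] = 9-5 = 4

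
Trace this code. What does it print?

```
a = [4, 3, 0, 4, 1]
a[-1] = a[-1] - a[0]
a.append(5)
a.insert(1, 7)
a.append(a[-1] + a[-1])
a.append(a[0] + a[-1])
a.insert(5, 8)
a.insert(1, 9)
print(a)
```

[4, 9, 7, 3, 0, 4, 8, -3, 5, 10, 14]

a[-1] = a[-1]-a[0] = 1-4 = -3 → [4, 3, 0, 4, -3]
append 5 → [4, 3, 0, 4, -3, 5]
insert 7 at 1 → [4, 7, 3, 0, 4, -3, 5]
append a[-1]+a[-1] = 5+5 = 10 → [4, 7, 3, 0, 4, -3, 5, 10]
append a[0]+a[-1] = 4+10 = 14 → [4, 7, 3, 0, 4, -3, 5, 10, 14]
insert 8 at 5 → [4, 7, 3, 0, 4, 8, -3, 5, 10, 14]
insert 9 at 1 → [4, 9, 7, 3, 0, 4, 8, -3, 5, 10, 14]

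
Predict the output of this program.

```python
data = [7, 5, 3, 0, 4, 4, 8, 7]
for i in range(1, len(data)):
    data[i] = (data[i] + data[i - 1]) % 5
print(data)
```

[7, 2, 0, 0, 4, 3, 1, 3]

i=1: data[1] = (5+7)%5 = 2 → [7, 2, 3, 0, 4, 4, 8, 7]
i=2: data[2] = (3+2)%5 = 0 → [7, 2, 0, 0, 4, 4, 8, 7]
i=3: data[3] = (0+0)%5 = 0 → [7, 2, 0, 0, 4, 4, 8, 7]
i=4: data[4] = (4+0)%5 = 4 → [7, 2, 0, 0, 4, 4, 8, 7]
i=5: data[5] = (4+4)%5 = 3 → [7, 2, 0, 0, 4, 3, 8, 7]
i=6: data[6] = (8+3)%5 = 1 → [7, 2, 0, 0, 4, 3, 1, 7]
i=7: data[7] = (7+1)%5 = 3 → [7, 2, 0, 0, 4, 3, 1, 3]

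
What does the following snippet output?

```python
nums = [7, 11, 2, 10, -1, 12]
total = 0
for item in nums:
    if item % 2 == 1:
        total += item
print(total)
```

item=7: odd, total = 0+7 = 7
item=11: odd, total = 7+11 = 18
item=2: not odd
item=10: not odd
item=-1: odd, total = 18+(-1) = 17
item=12: not odd

17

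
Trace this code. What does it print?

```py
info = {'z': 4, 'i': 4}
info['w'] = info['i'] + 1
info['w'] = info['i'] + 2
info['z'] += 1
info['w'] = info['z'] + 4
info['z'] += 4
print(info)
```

info['w'] = info['i']+1 = 5 → {'z': 4, 'i': 4, 'w': 5}
info['w'] = info['i']+2 = 6 → {'z': 4, 'i': 4, 'w': 6}
info['z'] = 4+1 = 5 → {'z': 5, 'i': 4, 'w': 6}
info['w'] = info['z']+4 = 9 → {'z': 5, 'i': 4, 'w': 9}
info['z'] = 5+4 = 9 → {'z': 9, 'i': 4, 'w': 9}

{'z': 9, 'i': 4, 'w': 9}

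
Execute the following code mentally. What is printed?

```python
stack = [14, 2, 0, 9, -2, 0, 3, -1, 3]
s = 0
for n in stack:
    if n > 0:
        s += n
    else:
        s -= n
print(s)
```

34

n=14: >0, s = 0+14 = 14
n=2: >0, s = 14+2 = 16
n=0: not >0, s = 16-0 = 16
n=9: >0, s = 16+9 = 25
n=-2: not >0, s = 25-(-2) = 27
n=0: not >0, s = 27-0 = 27
n=3: >0, s = 27+3 = 30
n=-1: not >0, s = 30-(-1) = 31
n=3: >0, s = 31+3 = 34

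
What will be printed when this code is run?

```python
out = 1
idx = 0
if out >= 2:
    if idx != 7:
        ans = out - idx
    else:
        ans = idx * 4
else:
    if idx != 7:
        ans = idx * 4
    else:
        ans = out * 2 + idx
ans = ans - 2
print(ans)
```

-2

out=1, idx=0
out >= 2 is False; idx != 7 is True
→ ans = idx * 4 = 0
ans = 0-2 = -2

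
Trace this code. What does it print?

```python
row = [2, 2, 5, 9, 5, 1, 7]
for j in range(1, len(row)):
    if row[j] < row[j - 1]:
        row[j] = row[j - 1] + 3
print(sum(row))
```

63

j=1: 2>=2, unchanged → [2, 2, 5, 9, 5, 1, 7]
j=2: 5>=2, unchanged → [2, 2, 5, 9, 5, 1, 7]
j=3: 9>=5, unchanged → [2, 2, 5, 9, 5, 1, 7]
j=4: 5<9, row[4] = 9+3 = 12 → [2, 2, 5, 9, 12, 1, 7]
j=5: 1<12, row[5] = 12+3 = 15 → [2, 2, 5, 9, 12, 15, 7]
j=6: 7<15, row[6] = 15+3 = 18 → [2, 2, 5, 9, 12, 15, 18]
sum = 63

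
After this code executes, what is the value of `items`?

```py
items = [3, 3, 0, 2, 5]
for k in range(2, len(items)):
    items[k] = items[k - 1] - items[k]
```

k=2: items[2] = 3-0 = 3 → [3, 3, 3, 2, 5]
k=3: items[3] = 3-2 = 1 → [3, 3, 3, 1, 5]
k=4: items[4] = 1-5 = -4 → [3, 3, 3, 1, -4]

[3, 3, 3, 1, -4]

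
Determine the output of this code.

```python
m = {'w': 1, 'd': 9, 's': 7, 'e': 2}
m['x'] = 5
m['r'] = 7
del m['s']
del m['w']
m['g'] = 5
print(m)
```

m['x'] = 5 → {'w': 1, 'd': 9, 's': 7, 'e': 2, 'x': 5}
m['r'] = 7 → {'w': 1, 'd': 9, 's': 7, 'e': 2, 'x': 5, 'r': 7}
del 's' → {'w': 1, 'd': 9, 'e': 2, 'x': 5, 'r': 7}
del 'w' → {'d': 9, 'e': 2, 'x': 5, 'r': 7}
m['g'] = 5 → {'d': 9, 'e': 2, 'x': 5, 'r': 7, 'g': 5}

{'d': 9, 'e': 2, 'x': 5, 'r': 7, 'g': 5}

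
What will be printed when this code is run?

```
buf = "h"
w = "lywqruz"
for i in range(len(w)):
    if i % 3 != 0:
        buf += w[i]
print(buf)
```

i=0: skip
i=1: add 'y' → 'hy'
i=2: add 'w' → 'hyw'
i=3: skip
i=4: add 'r' → 'hywr'
i=5: add 'u' → 'hywru'
i=6: skip

hywru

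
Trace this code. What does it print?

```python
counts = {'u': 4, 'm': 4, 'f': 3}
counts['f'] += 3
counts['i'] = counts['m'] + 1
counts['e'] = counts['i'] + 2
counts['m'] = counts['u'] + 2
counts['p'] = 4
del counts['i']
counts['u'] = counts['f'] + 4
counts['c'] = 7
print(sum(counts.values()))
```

40

counts['f'] = 3+3 = 6 → {'u': 4, 'm': 4, 'f': 6}
counts['i'] = counts['m']+1 = 5 → {'u': 4, 'm': 4, 'f': 6, 'i': 5}
counts['e'] = counts['i']+2 = 7 → {'u': 4, 'm': 4, 'f': 6, 'i': 5, 'e': 7}
counts['m'] = counts['u']+2 = 6 → {'u': 4, 'm': 6, 'f': 6, 'i': 5, 'e': 7}
counts['p'] = 4 → {'u': 4, 'm': 6, 'f': 6, 'i': 5, 'e': 7, 'p': 4}
del 'i' → {'u': 4, 'm': 6, 'f': 6, 'e': 7, 'p': 4}
counts['u'] = counts['f']+4 = 10 → {'u': 10, 'm': 6, 'f': 6, 'e': 7, 'p': 4}
counts['c'] = 7 → {'u': 10, 'm': 6, 'f': 6, 'e': 7, 'p': 4, 'c': 7}
sum of values = 40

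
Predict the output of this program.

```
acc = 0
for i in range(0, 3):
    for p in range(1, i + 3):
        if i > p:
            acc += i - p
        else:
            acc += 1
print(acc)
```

i=0,p=1: not 0>1, acc = 0+1 = 1
i=0,p=2: not 0>2, acc = 1+1 = 2
i=1,p=1: not 1>1, acc = 2+1 = 3
i=1,p=2: not 1>2, acc = 3+1 = 4
i=1,p=3: not 1>3, acc = 4+1 = 5
i=2,p=1: 2>1, acc = 5+1 = 6
i=2,p=2: not 2>2, acc = 6+1 = 7
i=2,p=3: not 2>3, acc = 7+1 = 8
i=2,p=4: not 2>4, acc = 8+1 = 9

9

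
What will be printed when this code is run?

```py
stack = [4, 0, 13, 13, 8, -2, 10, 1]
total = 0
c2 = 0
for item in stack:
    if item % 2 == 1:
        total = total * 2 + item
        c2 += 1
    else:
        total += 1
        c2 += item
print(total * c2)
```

2323

item=4: not odd, total = 0+1 = 1; c2=4
item=0: not odd, total = 1+1 = 2; c2=4
item=13: odd, total = 2*2+13 = 17; c2=5
item=13: odd, total = 17*2+13 = 47; c2=6
item=8: not odd, total = 47+1 = 48; c2=14
item=-2: not odd, total = 48+1 = 49; c2=12
item=10: not odd, total = 49+1 = 50; c2=22
item=1: odd, total = 50*2+1 = 101; c2=23
total*c2 = 101*23 = 2323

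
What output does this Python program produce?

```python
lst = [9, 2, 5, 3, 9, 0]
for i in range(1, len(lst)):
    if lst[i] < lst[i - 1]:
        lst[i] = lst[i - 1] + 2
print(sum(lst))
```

84

i=1: 2<9, lst[1] = 9+2 = 11 → [9, 11, 5, 3, 9, 0]
i=2: 5<11, lst[2] = 11+2 = 13 → [9, 11, 13, 3, 9, 0]
i=3: 3<13, lst[3] = 13+2 = 15 → [9, 11, 13, 15, 9, 0]
i=4: 9<15, lst[4] = 15+2 = 17 → [9, 11, 13, 15, 17, 0]
i=5: 0<17, lst[5] = 17+2 = 19 → [9, 11, 13, 15, 17, 19]
sum = 84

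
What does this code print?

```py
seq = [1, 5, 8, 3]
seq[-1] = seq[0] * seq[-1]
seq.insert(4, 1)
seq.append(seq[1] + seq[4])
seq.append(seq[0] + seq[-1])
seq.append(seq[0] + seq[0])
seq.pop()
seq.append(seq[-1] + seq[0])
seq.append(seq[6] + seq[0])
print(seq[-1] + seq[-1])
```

seq[-1] = seq[0]*seq[-1] = 1*3 = 3 → [1, 5, 8, 3]
insert 1 at 4 → [1, 5, 8, 3, 1]
append seq[1]+seq[4] = 5+1 = 6 → [1, 5, 8, 3, 1, 6]
append seq[0]+seq[-1] = 1+6 = 7 → [1, 5, 8, 3, 1, 6, 7]
append seq[0]+seq[0] = 1+1 = 2 → [1, 5, 8, 3, 1, 6, 7, 2]
pop() removes 2 → [1, 5, 8, 3, 1, 6, 7]
append seq[-1]+seq[0] = 7+1 = 8 → [1, 5, 8, 3, 1, 6, 7, 8]
append seq[6]+seq[0] = 7+1 = 8 → [1, 5, 8, 3, 1, 6, 7, 8, 8]
seq[-1]+seq[-1] = 8+8 = 16

16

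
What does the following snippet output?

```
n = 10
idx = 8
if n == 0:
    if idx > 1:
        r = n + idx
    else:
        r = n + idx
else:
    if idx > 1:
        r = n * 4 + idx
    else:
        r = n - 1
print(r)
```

n=10, idx=8
n == 0 is False; idx > 1 is True
→ r = n * 4 + idx = 48

48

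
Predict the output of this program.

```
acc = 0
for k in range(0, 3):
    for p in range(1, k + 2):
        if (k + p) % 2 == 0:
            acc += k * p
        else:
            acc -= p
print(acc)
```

k=0,p=1: odd sum, acc = 0-1 = -1
k=1,p=1: even sum, acc = (-1)+1 = 0
k=1,p=2: odd sum, acc = 0-2 = -2
k=2,p=1: odd sum, acc = (-2)-1 = -3
k=2,p=2: even sum, acc = (-3)+4 = 1
k=2,p=3: odd sum, acc = 1-3 = -2

-2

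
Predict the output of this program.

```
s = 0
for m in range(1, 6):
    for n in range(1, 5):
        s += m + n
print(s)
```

m=1,n=1: s = 0+2 = 2
m=1,n=2: s = 2+3 = 5
m=1,n=3: s = 5+4 = 9
m=1,n=4: s = 9+5 = 14
m=2,n=1: s = 14+3 = 17
m=2,n=2: s = 17+4 = 21
m=2,n=3: s = 21+5 = 26
m=2,n=4: s = 26+6 = 32
m=3,n=1: s = 32+4 = 36
m=3,n=2: s = 36+5 = 41
m=3,n=3: s = 41+6 = 47
m=3,n=4: s = 47+7 = 54
m=4,n=1: s = 54+5 = 59
m=4,n=2: s = 59+6 = 65
m=4,n=3: s = 65+7 = 72
m=4,n=4: s = 72+8 = 80
m=5,n=1: s = 80+6 = 86
m=5,n=2: s = 86+7 = 93
m=5,n=3: s = 93+8 = 101
m=5,n=4: s = 101+9 = 110

110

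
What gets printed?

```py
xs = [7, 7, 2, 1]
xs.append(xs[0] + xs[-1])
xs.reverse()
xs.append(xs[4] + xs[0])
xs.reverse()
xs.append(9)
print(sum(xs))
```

49

append xs[0]+xs[-1] = 7+1 = 8 → [7, 7, 2, 1, 8]
reverse → [8, 1, 2, 7, 7]
append xs[4]+xs[0] = 7+8 = 15 → [8, 1, 2, 7, 7, 15]
reverse → [15, 7, 7, 2, 1, 8]
append 9 → [15, 7, 7, 2, 1, 8, 9]
sum = 49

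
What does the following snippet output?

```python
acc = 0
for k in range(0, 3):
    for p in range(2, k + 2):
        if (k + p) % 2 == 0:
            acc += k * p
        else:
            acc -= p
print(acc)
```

k=1,p=2: odd sum, acc = 0-2 = -2
k=2,p=2: even sum, acc = (-2)+4 = 2
k=2,p=3: odd sum, acc = 2-3 = -1

-1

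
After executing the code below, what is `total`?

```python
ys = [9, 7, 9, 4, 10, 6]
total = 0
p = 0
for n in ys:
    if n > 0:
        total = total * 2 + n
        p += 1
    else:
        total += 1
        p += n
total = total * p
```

3084

n=9: >0, total = 0*2+9 = 9; p=1
n=7: >0, total = 9*2+7 = 25; p=2
n=9: >0, total = 25*2+9 = 59; p=3
n=4: >0, total = 59*2+4 = 122; p=4
n=10: >0, total = 122*2+10 = 254; p=5
n=6: >0, total = 254*2+6 = 514; p=6
total*p = 514*6 = 3084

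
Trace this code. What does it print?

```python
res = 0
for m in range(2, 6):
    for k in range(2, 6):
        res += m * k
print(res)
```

m=2,k=2: res = 0+4 = 4
m=2,k=3: res = 4+6 = 10
m=2,k=4: res = 10+8 = 18
m=2,k=5: res = 18+10 = 28
m=3,k=2: res = 28+6 = 34
m=3,k=3: res = 34+9 = 43
m=3,k=4: res = 43+12 = 55
m=3,k=5: res = 55+15 = 70
m=4,k=2: res = 70+8 = 78
m=4,k=3: res = 78+12 = 90
m=4,k=4: res = 90+16 = 106
m=4,k=5: res = 106+20 = 126
m=5,k=2: res = 126+10 = 136
m=5,k=3: res = 136+15 = 151
m=5,k=4: res = 151+20 = 171
m=5,k=5: res = 171+25 = 196

196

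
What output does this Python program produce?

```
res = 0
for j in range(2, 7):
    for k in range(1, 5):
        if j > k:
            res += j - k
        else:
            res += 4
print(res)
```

j=2,k=1: 2>1, res = 0+1 = 1
j=2,k=2: not 2>2, res = 1+4 = 5
j=2,k=3: not 2>3, res = 5+4 = 9
j=2,k=4: not 2>4, res = 9+4 = 13
j=3,k=1: 3>1, res = 13+2 = 15
j=3,k=2: 3>2, res = 15+1 = 16
j=3,k=3: not 3>3, res = 16+4 = 20
j=3,k=4: not 3>4, res = 20+4 = 24
j=4,k=1: 4>1, res = 24+3 = 27
j=4,k=2: 4>2, res = 27+2 = 29
j=4,k=3: 4>3, res = 29+1 = 30
j=4,k=4: not 4>4, res = 30+4 = 34
j=5,k=1: 5>1, res = 34+4 = 38
j=5,k=2: 5>2, res = 38+3 = 41
j=5,k=3: 5>3, res = 41+2 = 43
j=5,k=4: 5>4, res = 43+1 = 44
j=6,k=1: 6>1, res = 44+5 = 49
j=6,k=2: 6>2, res = 49+4 = 53
j=6,k=3: 6>3, res = 53+3 = 56
j=6,k=4: 6>4, res = 56+2 = 58

58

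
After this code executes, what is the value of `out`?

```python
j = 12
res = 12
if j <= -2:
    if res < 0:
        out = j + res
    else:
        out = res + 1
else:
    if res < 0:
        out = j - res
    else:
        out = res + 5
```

17

j=12, res=12
j <= -2 is False; res < 0 is False
→ out = res + 5 = 17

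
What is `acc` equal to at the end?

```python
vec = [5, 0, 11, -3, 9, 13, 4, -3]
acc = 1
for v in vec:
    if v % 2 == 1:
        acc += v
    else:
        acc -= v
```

v=5: odd, acc = 1+5 = 6
v=0: not odd, acc = 6-0 = 6
v=11: odd, acc = 6+11 = 17
v=-3: odd, acc = 17+(-3) = 14
v=9: odd, acc = 14+9 = 23
v=13: odd, acc = 23+13 = 36
v=4: not odd, acc = 36-4 = 32
v=-3: odd, acc = 32+(-3) = 29

29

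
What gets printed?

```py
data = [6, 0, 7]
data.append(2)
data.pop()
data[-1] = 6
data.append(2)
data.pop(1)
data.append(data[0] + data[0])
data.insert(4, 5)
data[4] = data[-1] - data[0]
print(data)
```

append 2 → [6, 0, 7, 2]
pop() removes 2 → [6, 0, 7]
data[-1] = 6 → [6, 0, 6]
append 2 → [6, 0, 6, 2]
pop(1) removes 0 → [6, 6, 2]
append data[0]+data[0] = 6+6 = 12 → [6, 6, 2, 12]
insert 5 at 4 → [6, 6, 2, 12, 5]
data[4] = data[-1]-data[0] = 5-6 = -1 → [6, 6, 2, 12, -1]

[6, 6, 2, 12, -1]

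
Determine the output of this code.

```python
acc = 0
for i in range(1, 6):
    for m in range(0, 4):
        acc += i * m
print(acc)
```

i=1,m=0: acc = 0+0 = 0
i=1,m=1: acc = 0+1 = 1
i=1,m=2: acc = 1+2 = 3
i=1,m=3: acc = 3+3 = 6
i=2,m=0: acc = 6+0 = 6
i=2,m=1: acc = 6+2 = 8
i=2,m=2: acc = 8+4 = 12
i=2,m=3: acc = 12+6 = 18
i=3,m=0: acc = 18+0 = 18
i=3,m=1: acc = 18+3 = 21
i=3,m=2: acc = 21+6 = 27
i=3,m=3: acc = 27+9 = 36
i=4,m=0: acc = 36+0 = 36
i=4,m=1: acc = 36+4 = 40
i=4,m=2: acc = 40+8 = 48
i=4,m=3: acc = 48+12 = 60
i=5,m=0: acc = 60+0 = 60
i=5,m=1: acc = 60+5 = 65
i=5,m=2: acc = 65+10 = 75
i=5,m=3: acc = 75+15 = 90

90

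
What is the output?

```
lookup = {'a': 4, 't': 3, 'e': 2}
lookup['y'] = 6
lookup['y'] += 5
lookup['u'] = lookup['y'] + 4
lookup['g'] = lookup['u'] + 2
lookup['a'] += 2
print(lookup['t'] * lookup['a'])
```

lookup['y'] = 6 → {'a': 4, 't': 3, 'e': 2, 'y': 6}
lookup['y'] = 6+5 = 11 → {'a': 4, 't': 3, 'e': 2, 'y': 11}
lookup['u'] = lookup['y']+4 = 15 → {'a': 4, 't': 3, 'e': 2, 'y': 11, 'u': 15}
lookup['g'] = lookup['u']+2 = 17 → {'a': 4, 't': 3, 'e': 2, 'y': 11, 'u': 15, 'g': 17}
lookup['a'] = 4+2 = 6 → {'a': 6, 't': 3, 'e': 2, 'y': 11, 'u': 15, 'g': 17}
lookup['t']*lookup['a'] = 3*6 = 18

18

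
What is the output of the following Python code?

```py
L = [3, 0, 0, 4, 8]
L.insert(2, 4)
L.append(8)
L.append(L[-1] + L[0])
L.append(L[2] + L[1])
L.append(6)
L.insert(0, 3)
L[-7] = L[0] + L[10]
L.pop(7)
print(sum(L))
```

52

insert 4 at 2 → [3, 0, 4, 0, 4, 8]
append 8 → [3, 0, 4, 0, 4, 8, 8]
append L[-1]+L[0] = 8+3 = 11 → [3, 0, 4, 0, 4, 8, 8, 11]
append L[2]+L[1] = 4+0 = 4 → [3, 0, 4, 0, 4, 8, 8, 11, 4]
append 6 → [3, 0, 4, 0, 4, 8, 8, 11, 4, 6]
insert 3 at 0 → [3, 3, 0, 4, 0, 4, 8, 8, 11, 4, 6]
L[-7] = L[0]+L[10] = 3+6 = 9 → [3, 3, 0, 4, 9, 4, 8, 8, 11, 4, 6]
pop(7) removes 8 → [3, 3, 0, 4, 9, 4, 8, 11, 4, 6]
sum = 52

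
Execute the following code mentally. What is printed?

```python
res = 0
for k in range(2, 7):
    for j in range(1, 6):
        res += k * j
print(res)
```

k=2,j=1: res = 0+2 = 2
k=2,j=2: res = 2+4 = 6
k=2,j=3: res = 6+6 = 12
k=2,j=4: res = 12+8 = 20
k=2,j=5: res = 20+10 = 30
k=3,j=1: res = 30+3 = 33
k=3,j=2: res = 33+6 = 39
k=3,j=3: res = 39+9 = 48
k=3,j=4: res = 48+12 = 60
k=3,j=5: res = 60+15 = 75
k=4,j=1: res = 75+4 = 79
k=4,j=2: res = 79+8 = 87
k=4,j=3: res = 87+12 = 99
k=4,j=4: res = 99+16 = 115
k=4,j=5: res = 115+20 = 135
k=5,j=1: res = 135+5 = 140
k=5,j=2: res = 140+10 = 150
k=5,j=3: res = 150+15 = 165
k=5,j=4: res = 165+20 = 185
k=5,j=5: res = 185+25 = 210
k=6,j=1: res = 210+6 = 216
k=6,j=2: res = 216+12 = 228
k=6,j=3: res = 228+18 = 246
k=6,j=4: res = 246+24 = 270
k=6,j=5: res = 270+30 = 300

300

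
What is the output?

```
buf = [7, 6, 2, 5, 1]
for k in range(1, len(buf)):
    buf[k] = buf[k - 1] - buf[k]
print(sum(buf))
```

k=1: buf[1] = 7-6 = 1 → [7, 1, 2, 5, 1]
k=2: buf[2] = 1-2 = -1 → [7, 1, -1, 5, 1]
k=3: buf[3] = (-1)-5 = -6 → [7, 1, -1, -6, 1]
k=4: buf[4] = (-6)-1 = -7 → [7, 1, -1, -6, -7]
sum = -6

-6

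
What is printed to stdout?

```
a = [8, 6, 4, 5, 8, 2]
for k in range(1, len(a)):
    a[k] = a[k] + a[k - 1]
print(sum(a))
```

127

k=1: a[1] = 6+8 = 14 → [8, 14, 4, 5, 8, 2]
k=2: a[2] = 4+14 = 18 → [8, 14, 18, 5, 8, 2]
k=3: a[3] = 5+18 = 23 → [8, 14, 18, 23, 8, 2]
k=4: a[4] = 8+23 = 31 → [8, 14, 18, 23, 31, 2]
k=5: a[5] = 2+31 = 33 → [8, 14, 18, 23, 31, 33]
sum = 127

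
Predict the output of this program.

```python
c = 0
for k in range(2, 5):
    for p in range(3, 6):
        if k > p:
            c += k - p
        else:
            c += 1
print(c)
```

k=2,p=3: not 2>3, c = 0+1 = 1
k=2,p=4: not 2>4, c = 1+1 = 2
k=2,p=5: not 2>5, c = 2+1 = 3
k=3,p=3: not 3>3, c = 3+1 = 4
k=3,p=4: not 3>4, c = 4+1 = 5
k=3,p=5: not 3>5, c = 5+1 = 6
k=4,p=3: 4>3, c = 6+1 = 7
k=4,p=4: not 4>4, c = 7+1 = 8
k=4,p=5: not 4>5, c = 8+1 = 9

9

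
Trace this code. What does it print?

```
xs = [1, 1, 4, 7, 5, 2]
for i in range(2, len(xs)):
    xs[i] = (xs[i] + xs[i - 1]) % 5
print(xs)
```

i=2: xs[2] = (4+1)%5 = 0 → [1, 1, 0, 7, 5, 2]
i=3: xs[3] = (7+0)%5 = 2 → [1, 1, 0, 2, 5, 2]
i=4: xs[4] = (5+2)%5 = 2 → [1, 1, 0, 2, 2, 2]
i=5: xs[5] = (2+2)%5 = 4 → [1, 1, 0, 2, 2, 4]

[1, 1, 0, 2, 2, 4]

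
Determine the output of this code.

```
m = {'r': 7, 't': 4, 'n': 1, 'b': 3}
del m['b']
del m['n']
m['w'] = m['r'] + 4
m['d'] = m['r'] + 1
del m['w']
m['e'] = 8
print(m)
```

del 'b' → {'r': 7, 't': 4, 'n': 1}
del 'n' → {'r': 7, 't': 4}
m['w'] = m['r']+4 = 11 → {'r': 7, 't': 4, 'w': 11}
m['d'] = m['r']+1 = 8 → {'r': 7, 't': 4, 'w': 11, 'd': 8}
del 'w' → {'r': 7, 't': 4, 'd': 8}
m['e'] = 8 → {'r': 7, 't': 4, 'd': 8, 'e': 8}

{'r': 7, 't': 4, 'd': 8, 'e': 8}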